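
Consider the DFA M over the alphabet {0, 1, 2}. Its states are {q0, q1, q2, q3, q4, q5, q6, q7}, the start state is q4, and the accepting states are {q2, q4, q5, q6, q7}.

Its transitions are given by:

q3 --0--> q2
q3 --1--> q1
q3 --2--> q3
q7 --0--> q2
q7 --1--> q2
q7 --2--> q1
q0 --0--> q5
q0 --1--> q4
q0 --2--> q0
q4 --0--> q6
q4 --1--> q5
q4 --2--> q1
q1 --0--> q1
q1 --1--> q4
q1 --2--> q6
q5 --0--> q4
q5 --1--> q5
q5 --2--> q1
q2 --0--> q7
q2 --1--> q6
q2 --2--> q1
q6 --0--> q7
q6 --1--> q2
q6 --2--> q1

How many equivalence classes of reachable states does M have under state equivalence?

Reachable states from the start: {q1,q2,q4,q5,q6,q7}. Unreachable: {q0,q3} — drop them.
Initial partition by acceptance: {q2,q4,q5,q6,q7} | {q1}.
The partition is now stable with 2 blocks: {q2,q4,q5,q6,q7} | {q1}.

2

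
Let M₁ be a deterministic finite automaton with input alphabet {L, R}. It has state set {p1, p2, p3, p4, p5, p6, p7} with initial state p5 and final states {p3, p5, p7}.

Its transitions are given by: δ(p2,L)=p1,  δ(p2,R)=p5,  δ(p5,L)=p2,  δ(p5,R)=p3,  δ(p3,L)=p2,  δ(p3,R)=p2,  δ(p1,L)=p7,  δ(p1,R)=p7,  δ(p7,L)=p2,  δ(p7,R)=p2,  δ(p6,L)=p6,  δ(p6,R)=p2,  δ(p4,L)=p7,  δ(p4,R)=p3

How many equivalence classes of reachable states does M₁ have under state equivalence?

States {p4,p6} cannot be reached from the start state, so discard them.
Initial partition by acceptance: {p3,p5,p7} | {p1,p2}.
Refine {p3,p5,p7} on symbol R: members go to different blocks, giving {p3,p7} and {p5}.
Split {p1,p2} by δ(·,L) → {p1} and {p2}.
Stable partition: {p3,p7} | {p1} | {p5} | {p2} — 4 equivalence classes.

4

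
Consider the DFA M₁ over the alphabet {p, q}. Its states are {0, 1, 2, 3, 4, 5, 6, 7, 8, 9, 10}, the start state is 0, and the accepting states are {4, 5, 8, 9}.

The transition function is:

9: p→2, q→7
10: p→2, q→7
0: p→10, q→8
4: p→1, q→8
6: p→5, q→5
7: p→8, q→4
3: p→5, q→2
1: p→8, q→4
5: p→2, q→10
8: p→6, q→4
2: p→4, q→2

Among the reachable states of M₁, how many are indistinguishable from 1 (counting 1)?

Reachable states from the start: {0,1,2,4,5,6,7,8,10}. Unreachable: {3,9} — drop them.
P0 = {4,5,8} | {0,1,2,6,7,10}.
Split {4,5,8} by δ(·,q) → {4,8} and {5}.
Refine {0,1,2,6,7,10} on symbol p: members go to different blocks, giving {1,2,7} and {0,10} and {6}.
On input p, block {4,8} splits into {4} and {8}.
Refine {1,2,7} on symbol p: members go to different blocks, giving {1,7} and {2}.
On input p, block {0,10} splits into {0} and {10}.
No further refinement is possible. Final partition (8 blocks): {4} | {1,7} | {5} | {0} | {6} | {8} | {2} | {10}.
The equivalence class containing 1 is {1,7}, of size 2.

2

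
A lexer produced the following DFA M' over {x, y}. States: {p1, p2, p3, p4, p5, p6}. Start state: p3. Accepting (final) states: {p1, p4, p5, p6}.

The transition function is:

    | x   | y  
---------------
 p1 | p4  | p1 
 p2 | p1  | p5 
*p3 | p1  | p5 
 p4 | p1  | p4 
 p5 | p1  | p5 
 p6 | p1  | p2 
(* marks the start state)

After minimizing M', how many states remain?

First remove the unreachable states {p2,p6}; 4 states remain.
Start with accepting vs non-accepting: {p1,p4,p5} | {p3}.
Stable partition: {p1,p4,p5} | {p3} — 2 equivalence classes.

2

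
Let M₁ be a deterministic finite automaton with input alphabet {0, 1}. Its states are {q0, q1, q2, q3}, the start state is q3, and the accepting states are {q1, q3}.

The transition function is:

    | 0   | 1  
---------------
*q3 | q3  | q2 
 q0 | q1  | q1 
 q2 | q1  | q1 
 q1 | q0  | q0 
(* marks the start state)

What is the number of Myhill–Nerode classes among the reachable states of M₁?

All states are reachable from the start state.
P0 = {q1,q3} | {q0,q2}.
On input 0, block {q1,q3} splits into {q1} and {q3}.
Stable partition: {q1} | {q0,q2} | {q3} — 3 equivalence classes.

3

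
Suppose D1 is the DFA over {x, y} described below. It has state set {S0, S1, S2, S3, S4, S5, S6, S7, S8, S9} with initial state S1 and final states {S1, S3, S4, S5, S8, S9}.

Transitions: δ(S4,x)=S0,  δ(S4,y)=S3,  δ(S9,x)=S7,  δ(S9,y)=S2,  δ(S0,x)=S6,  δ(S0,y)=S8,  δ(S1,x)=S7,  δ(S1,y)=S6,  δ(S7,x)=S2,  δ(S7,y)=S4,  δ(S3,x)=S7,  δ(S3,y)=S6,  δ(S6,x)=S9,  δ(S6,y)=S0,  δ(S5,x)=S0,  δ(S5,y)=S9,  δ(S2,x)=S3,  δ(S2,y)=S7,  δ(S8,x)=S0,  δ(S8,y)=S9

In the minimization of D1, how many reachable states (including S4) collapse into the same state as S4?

2

States {S5} cannot be reached from the start state, so discard them.
P0 = {S1,S3,S4,S8,S9} | {S0,S2,S6,S7}.
On input y, block {S1,S3,S4,S8,S9} splits into {S1,S3,S9} and {S4,S8}.
On input x, block {S0,S2,S6,S7} splits into {S0,S7} and {S2,S6}.
Stable partition: {S1,S3,S9} | {S0,S7} | {S4,S8} | {S2,S6} — 4 equivalence classes.
The equivalence class containing S4 is {S4,S8}, of size 2.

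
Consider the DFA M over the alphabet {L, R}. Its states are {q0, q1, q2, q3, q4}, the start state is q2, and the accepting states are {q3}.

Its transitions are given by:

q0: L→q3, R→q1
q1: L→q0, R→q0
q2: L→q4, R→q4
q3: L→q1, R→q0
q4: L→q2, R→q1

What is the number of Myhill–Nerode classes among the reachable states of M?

5

All states are reachable from the start state.
P0 = {q3} | {q0,q1,q2,q4}.
On input L, block {q0,q1,q2,q4} splits into {q1,q2,q4} and {q0}.
Split {q1,q2,q4} by δ(·,L) → {q2,q4} and {q1}.
Split {q2,q4} by δ(·,R) → {q2} and {q4}.
The partition is now stable with 5 blocks: {q3} | {q2} | {q0} | {q1} | {q4}.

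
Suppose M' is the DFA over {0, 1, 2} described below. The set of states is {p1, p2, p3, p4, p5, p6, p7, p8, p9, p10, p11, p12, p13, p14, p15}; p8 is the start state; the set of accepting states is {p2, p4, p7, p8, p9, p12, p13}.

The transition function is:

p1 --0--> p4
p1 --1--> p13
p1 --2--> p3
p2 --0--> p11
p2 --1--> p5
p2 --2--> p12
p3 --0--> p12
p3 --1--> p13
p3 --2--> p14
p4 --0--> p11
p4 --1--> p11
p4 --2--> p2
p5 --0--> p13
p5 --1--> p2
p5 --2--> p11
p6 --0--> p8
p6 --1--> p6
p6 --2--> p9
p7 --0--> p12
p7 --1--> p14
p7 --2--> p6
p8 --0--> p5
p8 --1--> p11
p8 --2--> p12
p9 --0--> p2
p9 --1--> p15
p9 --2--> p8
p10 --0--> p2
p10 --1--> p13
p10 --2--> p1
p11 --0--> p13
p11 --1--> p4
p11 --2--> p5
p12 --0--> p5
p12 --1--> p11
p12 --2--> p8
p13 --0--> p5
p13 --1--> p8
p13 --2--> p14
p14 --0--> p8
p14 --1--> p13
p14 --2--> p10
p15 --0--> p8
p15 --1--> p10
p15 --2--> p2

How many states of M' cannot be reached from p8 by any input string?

BFS from p8 reaches {p1, p2, p3, p4, p5, p8, p10, p11, p12, p13, p14}; the 4 state(s) p6, p7, p9, p15 are never visited.

4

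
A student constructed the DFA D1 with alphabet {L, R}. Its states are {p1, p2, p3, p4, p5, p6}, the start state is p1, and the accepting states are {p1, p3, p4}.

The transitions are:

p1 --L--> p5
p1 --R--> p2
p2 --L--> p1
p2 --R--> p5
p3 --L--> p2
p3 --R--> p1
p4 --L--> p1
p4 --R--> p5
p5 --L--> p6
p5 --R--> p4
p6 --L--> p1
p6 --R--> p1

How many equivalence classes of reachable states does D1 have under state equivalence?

First remove the unreachable states {p3}; 5 states remain.
Start with accepting vs non-accepting: {p1,p4} | {p2,p5,p6}.
On input L, block {p1,p4} splits into {p1} and {p4}.
Refine {p2,p5,p6} on symbol L: members go to different blocks, giving {p2,p6} and {p5}.
Split {p2,p6} by δ(·,R) → {p2} and {p6}.
The partition is now stable with 5 blocks: {p1} | {p2} | {p4} | {p5} | {p6}.

5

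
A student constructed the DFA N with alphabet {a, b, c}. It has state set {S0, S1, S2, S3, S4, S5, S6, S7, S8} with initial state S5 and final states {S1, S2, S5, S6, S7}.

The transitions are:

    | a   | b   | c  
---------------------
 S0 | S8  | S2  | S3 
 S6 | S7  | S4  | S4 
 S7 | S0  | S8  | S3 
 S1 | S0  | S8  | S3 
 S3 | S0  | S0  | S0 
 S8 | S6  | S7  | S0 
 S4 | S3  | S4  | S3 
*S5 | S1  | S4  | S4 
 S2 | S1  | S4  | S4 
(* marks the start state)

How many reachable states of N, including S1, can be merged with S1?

All states are reachable from the start state.
Initial partition by acceptance: {S1,S2,S5,S6,S7} | {S0,S3,S4,S8}.
Split {S1,S2,S5,S6,S7} by δ(·,a) → {S2,S5,S6} and {S1,S7}.
Split {S0,S3,S4,S8} by δ(·,a) → {S0,S3,S4} and {S8}.
Refine {S0,S3,S4} on symbol a: members go to different blocks, giving {S3,S4} and {S0}.
Split {S3,S4} by δ(·,a) → {S3} and {S4}.
No further refinement is possible. Final partition (6 blocks): {S2,S5,S6} | {S3} | {S1,S7} | {S8} | {S0} | {S4}.
State S1 belongs to the block {S1,S7}, which has 2 states.

2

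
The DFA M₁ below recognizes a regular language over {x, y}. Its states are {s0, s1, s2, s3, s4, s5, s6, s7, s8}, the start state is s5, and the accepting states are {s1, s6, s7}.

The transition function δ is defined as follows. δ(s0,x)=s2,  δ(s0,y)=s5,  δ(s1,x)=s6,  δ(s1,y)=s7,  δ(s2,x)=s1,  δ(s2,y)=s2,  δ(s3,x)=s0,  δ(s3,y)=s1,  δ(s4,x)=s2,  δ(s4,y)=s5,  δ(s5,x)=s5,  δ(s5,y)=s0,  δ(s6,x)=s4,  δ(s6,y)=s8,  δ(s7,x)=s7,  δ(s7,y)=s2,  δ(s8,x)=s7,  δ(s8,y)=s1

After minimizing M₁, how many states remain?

States {s3} cannot be reached from the start state, so discard them.
P0 = {s1,s6,s7} | {s0,s2,s4,s5,s8}.
Split {s1,s6,s7} by δ(·,x) → {s1,s7} and {s6}.
Split {s1,s7} by δ(·,x) → {s1} and {s7}.
On input x, block {s0,s2,s4,s5,s8} splits into {s0,s4,s5} and {s2} and {s8}.
Refine {s0,s4,s5} on symbol x: members go to different blocks, giving {s0,s4} and {s5}.
The partition is now stable with 7 blocks: {s1} | {s0,s4} | {s6} | {s7} | {s2} | {s8} | {s5}.

7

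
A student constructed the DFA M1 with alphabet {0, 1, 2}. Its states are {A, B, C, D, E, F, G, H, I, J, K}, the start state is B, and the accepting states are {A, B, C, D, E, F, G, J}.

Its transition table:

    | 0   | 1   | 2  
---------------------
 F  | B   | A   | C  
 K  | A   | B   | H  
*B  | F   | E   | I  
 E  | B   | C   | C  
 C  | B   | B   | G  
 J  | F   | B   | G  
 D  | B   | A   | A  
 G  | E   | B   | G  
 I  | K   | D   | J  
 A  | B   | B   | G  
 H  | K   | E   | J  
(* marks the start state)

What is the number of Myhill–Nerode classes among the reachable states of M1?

Every state is reachable, so we keep all 11.
P0 = {A,B,C,D,E,F,G,J} | {H,I,K}.
Refine {A,B,C,D,E,F,G,J} on symbol 2: members go to different blocks, giving {A,C,D,E,F,G,J} and {B}.
Refine {A,C,D,E,F,G,J} on symbol 0: members go to different blocks, giving {A,C,D,E,F} and {G,J}.
On input 1, block {A,C,D,E,F} splits into {D,E,F} and {A,C}.
Split {H,I,K} by δ(·,0) → {H,I} and {K}.
The partition is now stable with 6 blocks: {D,E,F} | {H,I} | {B} | {G,J} | {A,C} | {K}.

6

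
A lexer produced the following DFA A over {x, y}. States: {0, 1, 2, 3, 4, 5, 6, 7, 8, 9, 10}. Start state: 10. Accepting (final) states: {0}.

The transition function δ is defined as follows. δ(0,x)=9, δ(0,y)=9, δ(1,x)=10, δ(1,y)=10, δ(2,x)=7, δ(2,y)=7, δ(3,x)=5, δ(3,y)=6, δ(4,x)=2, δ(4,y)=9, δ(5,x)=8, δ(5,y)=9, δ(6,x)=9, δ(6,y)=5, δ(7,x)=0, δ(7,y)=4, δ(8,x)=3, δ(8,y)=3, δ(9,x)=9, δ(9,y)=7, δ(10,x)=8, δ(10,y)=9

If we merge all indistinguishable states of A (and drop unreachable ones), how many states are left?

9

First remove the unreachable states {1}; 10 states remain.
P0 = {0} | {2,3,4,5,6,7,8,9,10}.
Refine {2,3,4,5,6,7,8,9,10} on symbol x: members go to different blocks, giving {2,3,4,5,6,8,9,10} and {7}.
Split {2,3,4,5,6,8,9,10} by δ(·,x) → {3,4,5,6,8,9,10} and {2}.
On input x, block {3,4,5,6,8,9,10} splits into {3,5,6,8,9,10} and {4}.
Split {3,5,6,8,9,10} by δ(·,y) → {3,5,6,8,10} and {9}.
Split {3,5,6,8,10} by δ(·,x) → {3,5,8,10} and {6}.
On input y, block {3,5,8,10} splits into {5,10} and {3} and {8}.
The partition is now stable with 9 blocks: {0} | {5,10} | {7} | {2} | {4} | {9} | {6} | {3} | {8}.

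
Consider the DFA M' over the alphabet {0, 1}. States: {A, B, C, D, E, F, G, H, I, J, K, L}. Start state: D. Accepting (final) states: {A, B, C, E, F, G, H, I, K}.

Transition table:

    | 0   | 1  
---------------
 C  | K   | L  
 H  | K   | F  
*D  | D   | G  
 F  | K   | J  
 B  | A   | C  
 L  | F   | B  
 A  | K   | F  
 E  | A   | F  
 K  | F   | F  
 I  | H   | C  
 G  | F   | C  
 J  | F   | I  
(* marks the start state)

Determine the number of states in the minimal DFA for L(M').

First remove the unreachable states {E}; 11 states remain.
Initial partition by acceptance: {A,B,C,F,G,H,I,K} | {D,J,L}.
Refine {A,B,C,F,G,H,I,K} on symbol 1: members go to different blocks, giving {A,B,G,H,I,K} and {C,F}.
Split {A,B,G,H,I,K} by δ(·,0) → {A,B,H,I} and {G,K}.
Refine {A,B,H,I} on symbol 0: members go to different blocks, giving {A,H} and {B,I}.
Split {D,J,L} by δ(·,0) → {J,L} and {D}.
Stable partition: {A,H} | {J,L} | {C,F} | {G,K} | {B,I} | {D} — 6 equivalence classes.

6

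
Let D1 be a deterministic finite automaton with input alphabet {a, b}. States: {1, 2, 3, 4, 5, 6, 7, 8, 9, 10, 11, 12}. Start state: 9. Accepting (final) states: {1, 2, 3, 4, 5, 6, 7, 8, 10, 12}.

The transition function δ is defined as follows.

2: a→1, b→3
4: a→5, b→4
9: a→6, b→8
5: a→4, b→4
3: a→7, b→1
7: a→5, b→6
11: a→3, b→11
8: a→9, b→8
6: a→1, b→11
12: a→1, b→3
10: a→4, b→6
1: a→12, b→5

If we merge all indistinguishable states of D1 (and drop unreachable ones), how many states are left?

First remove the unreachable states {2,10}; 10 states remain.
Start with accepting vs non-accepting: {1,3,4,5,6,7,8,12} | {9,11}.
On input a, block {1,3,4,5,6,7,8,12} splits into {1,3,4,5,6,7,12} and {8}.
Refine {1,3,4,5,6,7,12} on symbol b: members go to different blocks, giving {1,3,4,5,7,12} and {6}.
Refine {1,3,4,5,7,12} on symbol b: members go to different blocks, giving {1,3,4,5,12} and {7}.
Refine {1,3,4,5,12} on symbol a: members go to different blocks, giving {1,4,5,12} and {3}.
Split {1,4,5,12} by δ(·,b) → {1,4,5} and {12}.
Split {1,4,5} by δ(·,a) → {4,5} and {1}.
Split {9,11} by δ(·,a) → {9} and {11}.
No further refinement is possible. Final partition (9 blocks): {4,5} | {9} | {8} | {6} | {7} | {3} | {12} | {1} | {11}.

9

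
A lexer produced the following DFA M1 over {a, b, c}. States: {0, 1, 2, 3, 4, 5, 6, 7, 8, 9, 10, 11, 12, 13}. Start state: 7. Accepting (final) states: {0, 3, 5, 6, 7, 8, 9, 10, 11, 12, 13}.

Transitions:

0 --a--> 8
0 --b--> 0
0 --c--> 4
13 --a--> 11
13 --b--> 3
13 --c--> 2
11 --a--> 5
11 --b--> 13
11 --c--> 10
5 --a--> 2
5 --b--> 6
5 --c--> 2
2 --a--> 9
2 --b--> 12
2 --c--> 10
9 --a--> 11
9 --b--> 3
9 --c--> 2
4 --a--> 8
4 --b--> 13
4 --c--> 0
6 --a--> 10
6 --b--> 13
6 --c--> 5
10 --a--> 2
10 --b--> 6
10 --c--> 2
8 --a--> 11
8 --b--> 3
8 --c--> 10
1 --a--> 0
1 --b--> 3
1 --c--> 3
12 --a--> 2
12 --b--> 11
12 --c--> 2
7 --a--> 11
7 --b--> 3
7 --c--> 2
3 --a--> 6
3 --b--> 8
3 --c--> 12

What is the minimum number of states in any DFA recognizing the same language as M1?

Reachable states from the start: {2,3,5,6,7,8,9,10,11,12,13}. Unreachable: {0,1,4} — drop them.
P0 = {3,5,6,7,8,9,10,11,12,13} | {2}.
Split {3,5,6,7,8,9,10,11,12,13} by δ(·,a) → {3,6,7,8,9,11,13} and {5,10,12}.
On input a, block {3,6,7,8,9,11,13} splits into {3,7,8,9,13} and {6,11}.
Refine {3,7,8,9,13} on symbol c: members go to different blocks, giving {7,9,13} and {3,8}.
The partition is now stable with 5 blocks: {7,9,13} | {2} | {5,10,12} | {6,11} | {3,8}.

5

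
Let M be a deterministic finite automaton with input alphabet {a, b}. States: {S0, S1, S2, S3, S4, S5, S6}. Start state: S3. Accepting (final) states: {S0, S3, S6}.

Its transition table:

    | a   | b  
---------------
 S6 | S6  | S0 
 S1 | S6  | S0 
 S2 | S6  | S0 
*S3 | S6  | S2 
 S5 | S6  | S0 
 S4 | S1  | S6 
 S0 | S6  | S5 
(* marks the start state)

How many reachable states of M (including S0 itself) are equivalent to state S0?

2

States {S1,S4} cannot be reached from the start state, so discard them.
Initial partition by acceptance: {S0,S3,S6} | {S2,S5}.
Split {S0,S3,S6} by δ(·,b) → {S0,S3} and {S6}.
The partition is now stable with 3 blocks: {S0,S3} | {S2,S5} | {S6}.
The equivalence class containing S0 is {S0,S3}, of size 2.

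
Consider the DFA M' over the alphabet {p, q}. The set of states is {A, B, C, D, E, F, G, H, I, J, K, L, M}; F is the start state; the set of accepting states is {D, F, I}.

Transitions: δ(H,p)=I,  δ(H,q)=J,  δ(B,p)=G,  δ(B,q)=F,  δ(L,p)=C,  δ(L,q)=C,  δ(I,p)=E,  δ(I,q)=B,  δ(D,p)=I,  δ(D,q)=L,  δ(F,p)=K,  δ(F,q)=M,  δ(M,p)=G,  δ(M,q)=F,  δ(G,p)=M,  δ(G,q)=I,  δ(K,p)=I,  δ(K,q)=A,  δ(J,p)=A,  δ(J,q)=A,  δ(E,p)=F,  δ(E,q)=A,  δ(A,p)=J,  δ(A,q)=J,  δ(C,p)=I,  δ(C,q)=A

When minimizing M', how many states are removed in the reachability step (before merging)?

4

Starting at F and following transitions, the reachable set is {A, B, E, F, G, I, J, K, M}. That leaves C, D, H, L unreachable — 4 in total.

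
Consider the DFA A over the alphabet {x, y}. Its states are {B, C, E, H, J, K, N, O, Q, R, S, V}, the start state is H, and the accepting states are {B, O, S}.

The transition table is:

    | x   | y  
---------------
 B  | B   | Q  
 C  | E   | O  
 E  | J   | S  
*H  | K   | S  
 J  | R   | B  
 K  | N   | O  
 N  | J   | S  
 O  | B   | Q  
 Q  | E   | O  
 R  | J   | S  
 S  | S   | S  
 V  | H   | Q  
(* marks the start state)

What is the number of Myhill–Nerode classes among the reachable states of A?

4

States {C,V} cannot be reached from the start state, so discard them.
Start with accepting vs non-accepting: {B,O,S} | {E,H,J,K,N,Q,R}.
On input y, block {B,O,S} splits into {B,O} and {S}.
Refine {E,H,J,K,N,Q,R} on symbol y: members go to different blocks, giving {E,H,N,R} and {J,K,Q}.
Stable partition: {B,O} | {E,H,N,R} | {S} | {J,K,Q} — 4 equivalence classes.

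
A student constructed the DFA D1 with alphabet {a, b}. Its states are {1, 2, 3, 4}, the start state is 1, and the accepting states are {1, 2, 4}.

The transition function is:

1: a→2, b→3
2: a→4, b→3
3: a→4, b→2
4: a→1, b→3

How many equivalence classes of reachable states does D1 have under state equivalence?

Every state is reachable, so we keep all 4.
P0 = {1,2,4} | {3}.
No further refinement is possible. Final partition (2 blocks): {1,2,4} | {3}.

2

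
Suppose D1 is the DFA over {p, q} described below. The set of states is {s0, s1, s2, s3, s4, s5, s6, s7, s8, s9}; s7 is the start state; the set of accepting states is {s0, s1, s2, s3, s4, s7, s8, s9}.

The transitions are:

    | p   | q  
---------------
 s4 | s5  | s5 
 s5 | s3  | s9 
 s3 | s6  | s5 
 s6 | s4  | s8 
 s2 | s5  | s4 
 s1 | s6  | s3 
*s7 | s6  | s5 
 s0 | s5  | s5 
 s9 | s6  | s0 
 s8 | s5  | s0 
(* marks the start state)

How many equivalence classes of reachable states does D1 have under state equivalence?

First remove the unreachable states {s1,s2}; 8 states remain.
Start with accepting vs non-accepting: {s0,s3,s4,s7,s8,s9} | {s5,s6}.
Split {s0,s3,s4,s7,s8,s9} by δ(·,q) → {s0,s3,s4,s7} and {s8,s9}.
Stable partition: {s0,s3,s4,s7} | {s5,s6} | {s8,s9} — 3 equivalence classes.

3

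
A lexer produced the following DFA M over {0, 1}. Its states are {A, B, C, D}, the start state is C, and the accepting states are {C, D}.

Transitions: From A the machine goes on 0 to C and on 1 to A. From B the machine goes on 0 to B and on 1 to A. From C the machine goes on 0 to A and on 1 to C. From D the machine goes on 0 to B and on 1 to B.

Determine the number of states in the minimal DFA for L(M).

First remove the unreachable states {B,D}; 2 states remain.
Initial partition by acceptance: {C} | {A}.
No further refinement is possible. Final partition (2 blocks): {C} | {A}.

2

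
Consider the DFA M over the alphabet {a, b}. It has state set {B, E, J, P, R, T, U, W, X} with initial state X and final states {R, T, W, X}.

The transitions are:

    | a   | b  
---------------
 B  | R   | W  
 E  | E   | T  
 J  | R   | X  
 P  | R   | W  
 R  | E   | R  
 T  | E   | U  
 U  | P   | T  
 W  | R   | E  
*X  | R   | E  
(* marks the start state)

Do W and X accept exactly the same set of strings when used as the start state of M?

Yes

Reachable states from the start: {E,P,R,T,U,W,X}. Unreachable: {B,J} — drop them.
Initial partition by acceptance: {R,T,W,X} | {E,P,U}.
Split {R,T,W,X} by δ(·,a) → {R,T} and {W,X}.
Split {R,T} by δ(·,b) → {T} and {R}.
Split {E,P,U} by δ(·,a) → {E,U} and {P}.
On input a, block {E,U} splits into {U} and {E}.
The partition is now stable with 6 blocks: {T} | {U} | {W,X} | {R} | {P} | {E}.
W and X lie in the same block of the stable partition, so they are equivalent — no string distinguishes them.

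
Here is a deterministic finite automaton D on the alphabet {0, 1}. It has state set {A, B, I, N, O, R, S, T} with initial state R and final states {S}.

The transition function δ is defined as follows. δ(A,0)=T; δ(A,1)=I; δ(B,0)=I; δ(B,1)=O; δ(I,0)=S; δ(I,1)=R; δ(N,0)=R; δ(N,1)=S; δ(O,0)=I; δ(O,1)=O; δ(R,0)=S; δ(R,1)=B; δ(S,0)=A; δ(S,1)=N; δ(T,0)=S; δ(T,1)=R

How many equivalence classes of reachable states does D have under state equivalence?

Every state is reachable, so we keep all 8.
P0 = {S} | {A,B,I,N,O,R,T}.
Refine {A,B,I,N,O,R,T} on symbol 0: members go to different blocks, giving {A,B,N,O} and {I,R,T}.
On input 1, block {A,B,N,O} splits into {B,O} and {A} and {N}.
Split {I,R,T} by δ(·,1) → {I,T} and {R}.
No further refinement is possible. Final partition (6 blocks): {S} | {B,O} | {I,T} | {A} | {N} | {R}.

6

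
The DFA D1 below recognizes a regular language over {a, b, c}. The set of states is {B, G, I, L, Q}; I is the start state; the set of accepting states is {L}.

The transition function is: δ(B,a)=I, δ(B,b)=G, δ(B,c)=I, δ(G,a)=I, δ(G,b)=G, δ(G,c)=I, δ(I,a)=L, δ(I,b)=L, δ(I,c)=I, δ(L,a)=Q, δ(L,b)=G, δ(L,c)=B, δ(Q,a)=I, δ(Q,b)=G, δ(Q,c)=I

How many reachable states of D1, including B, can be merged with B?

All states are reachable from the start state.
Start with accepting vs non-accepting: {L} | {B,G,I,Q}.
Refine {B,G,I,Q} on symbol a: members go to different blocks, giving {B,G,Q} and {I}.
The partition is now stable with 3 blocks: {L} | {B,G,Q} | {I}.
State B belongs to the block {B,G,Q}, which has 3 states.

3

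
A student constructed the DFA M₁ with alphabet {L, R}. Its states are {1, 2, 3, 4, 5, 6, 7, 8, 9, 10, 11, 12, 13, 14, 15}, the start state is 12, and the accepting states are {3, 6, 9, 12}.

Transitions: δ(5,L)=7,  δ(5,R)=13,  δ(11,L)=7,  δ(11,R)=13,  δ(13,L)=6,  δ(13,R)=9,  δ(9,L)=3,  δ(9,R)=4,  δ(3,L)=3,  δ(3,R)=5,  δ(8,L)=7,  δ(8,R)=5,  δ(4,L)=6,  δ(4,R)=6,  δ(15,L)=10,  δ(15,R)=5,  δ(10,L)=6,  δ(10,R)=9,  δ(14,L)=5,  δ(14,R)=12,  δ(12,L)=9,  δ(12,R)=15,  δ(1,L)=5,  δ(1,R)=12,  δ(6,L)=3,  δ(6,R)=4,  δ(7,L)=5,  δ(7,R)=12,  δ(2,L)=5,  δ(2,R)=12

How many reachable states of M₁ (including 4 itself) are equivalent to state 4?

3

Reachable states from the start: {3,4,5,6,7,9,10,12,13,15}. Unreachable: {1,2,8,11,14} — drop them.
P0 = {3,6,9,12} | {4,5,7,10,13,15}.
On input L, block {4,5,7,10,13,15} splits into {4,10,13} and {5,7,15}.
Refine {3,6,9,12} on symbol R: members go to different blocks, giving {3,12} and {6,9}.
On input L, block {3,12} splits into {3} and {12}.
Refine {5,7,15} on symbol L: members go to different blocks, giving {5,7} and {15}.
On input R, block {5,7} splits into {5} and {7}.
The partition is now stable with 7 blocks: {3} | {4,10,13} | {5} | {6,9} | {12} | {15} | {7}.
State 4 belongs to the block {4,10,13}, which has 3 states.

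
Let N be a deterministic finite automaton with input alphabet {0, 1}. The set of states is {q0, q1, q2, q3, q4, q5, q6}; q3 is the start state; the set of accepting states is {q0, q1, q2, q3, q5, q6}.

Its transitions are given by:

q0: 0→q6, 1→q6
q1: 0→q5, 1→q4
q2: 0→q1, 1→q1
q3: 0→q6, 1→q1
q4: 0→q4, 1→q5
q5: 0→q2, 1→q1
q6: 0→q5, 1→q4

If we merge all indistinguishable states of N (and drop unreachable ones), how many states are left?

First remove the unreachable states {q0}; 6 states remain.
P0 = {q1,q2,q3,q5,q6} | {q4}.
Refine {q1,q2,q3,q5,q6} on symbol 1: members go to different blocks, giving {q2,q3,q5} and {q1,q6}.
On input 0, block {q2,q3,q5} splits into {q2,q3} and {q5}.
Stable partition: {q2,q3} | {q4} | {q1,q6} | {q5} — 4 equivalence classes.

4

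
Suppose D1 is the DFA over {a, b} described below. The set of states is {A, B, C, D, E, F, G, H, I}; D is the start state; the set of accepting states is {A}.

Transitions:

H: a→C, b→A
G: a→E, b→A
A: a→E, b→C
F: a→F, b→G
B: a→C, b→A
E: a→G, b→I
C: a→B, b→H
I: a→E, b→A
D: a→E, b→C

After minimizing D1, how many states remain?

Reachable states from the start: {A,B,C,D,E,G,H,I}. Unreachable: {F} — drop them.
Initial partition by acceptance: {A} | {B,C,D,E,G,H,I}.
Split {B,C,D,E,G,H,I} by δ(·,b) → {B,G,H,I} and {C,D,E}.
Refine {C,D,E} on symbol a: members go to different blocks, giving {C,E} and {D}.
No further refinement is possible. Final partition (4 blocks): {A} | {B,G,H,I} | {C,E} | {D}.

4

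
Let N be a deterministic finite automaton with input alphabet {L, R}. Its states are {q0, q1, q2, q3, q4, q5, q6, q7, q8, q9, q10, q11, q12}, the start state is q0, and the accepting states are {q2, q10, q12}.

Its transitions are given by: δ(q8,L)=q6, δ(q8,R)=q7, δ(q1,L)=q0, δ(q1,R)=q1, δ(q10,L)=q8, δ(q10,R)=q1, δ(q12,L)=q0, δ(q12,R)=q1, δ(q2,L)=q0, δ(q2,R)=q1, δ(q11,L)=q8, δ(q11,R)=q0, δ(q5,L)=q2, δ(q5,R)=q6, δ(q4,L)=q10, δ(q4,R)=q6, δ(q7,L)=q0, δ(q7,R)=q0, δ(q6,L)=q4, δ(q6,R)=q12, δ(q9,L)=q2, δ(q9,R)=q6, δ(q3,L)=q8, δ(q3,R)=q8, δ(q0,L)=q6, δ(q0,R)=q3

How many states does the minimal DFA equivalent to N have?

First remove the unreachable states {q2,q5,q9,q11}; 9 states remain.
P0 = {q10,q12} | {q0,q1,q3,q4,q6,q7,q8}.
Refine {q0,q1,q3,q4,q6,q7,q8} on symbol L: members go to different blocks, giving {q0,q1,q3,q6,q7,q8} and {q4}.
Split {q0,q1,q3,q6,q7,q8} by δ(·,L) → {q0,q1,q3,q7,q8} and {q6}.
On input L, block {q0,q1,q3,q7,q8} splits into {q1,q3,q7} and {q0,q8}.
On input R, block {q1,q3,q7} splits into {q3,q7} and {q1}.
Stable partition: {q10,q12} | {q3,q7} | {q4} | {q6} | {q0,q8} | {q1} — 6 equivalence classes.

6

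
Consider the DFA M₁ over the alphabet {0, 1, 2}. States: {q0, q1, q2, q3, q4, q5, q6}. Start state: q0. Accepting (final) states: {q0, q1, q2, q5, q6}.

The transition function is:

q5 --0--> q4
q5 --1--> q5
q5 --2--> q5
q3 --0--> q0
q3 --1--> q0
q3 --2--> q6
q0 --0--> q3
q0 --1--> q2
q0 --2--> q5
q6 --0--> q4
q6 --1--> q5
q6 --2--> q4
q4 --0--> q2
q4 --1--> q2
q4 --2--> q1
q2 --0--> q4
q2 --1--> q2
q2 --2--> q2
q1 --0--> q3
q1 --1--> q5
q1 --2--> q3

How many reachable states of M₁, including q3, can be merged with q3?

Every state is reachable, so we keep all 7.
Initial partition by acceptance: {q0,q1,q2,q5,q6} | {q3,q4}.
On input 2, block {q0,q1,q2,q5,q6} splits into {q0,q2,q5} and {q1,q6}.
Stable partition: {q0,q2,q5} | {q3,q4} | {q1,q6} — 3 equivalence classes.
State q3 belongs to the block {q3,q4}, which has 2 states.

2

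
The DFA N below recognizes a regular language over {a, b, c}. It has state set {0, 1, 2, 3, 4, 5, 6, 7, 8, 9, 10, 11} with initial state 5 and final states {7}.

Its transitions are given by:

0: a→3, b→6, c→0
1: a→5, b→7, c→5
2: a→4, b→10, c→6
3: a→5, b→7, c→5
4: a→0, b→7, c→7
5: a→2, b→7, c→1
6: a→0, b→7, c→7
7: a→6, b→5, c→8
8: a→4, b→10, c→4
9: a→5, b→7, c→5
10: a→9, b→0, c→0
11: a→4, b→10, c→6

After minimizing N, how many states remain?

States {11} cannot be reached from the start state, so discard them.
Start with accepting vs non-accepting: {7} | {0,1,2,3,4,5,6,8,9,10}.
Refine {0,1,2,3,4,5,6,8,9,10} on symbol b: members go to different blocks, giving {1,3,4,5,6,9} and {0,2,8,10}.
Split {1,3,4,5,6,9} by δ(·,a) → {1,3,9} and {4,5,6}.
On input a, block {0,2,8,10} splits into {0,10} and {2,8}.
On input b, block {0,10} splits into {0} and {10}.
On input a, block {4,5,6} splits into {4,6} and {5}.
Stable partition: {7} | {1,3,9} | {0} | {4,6} | {2,8} | {10} | {5} — 7 equivalence classes.

7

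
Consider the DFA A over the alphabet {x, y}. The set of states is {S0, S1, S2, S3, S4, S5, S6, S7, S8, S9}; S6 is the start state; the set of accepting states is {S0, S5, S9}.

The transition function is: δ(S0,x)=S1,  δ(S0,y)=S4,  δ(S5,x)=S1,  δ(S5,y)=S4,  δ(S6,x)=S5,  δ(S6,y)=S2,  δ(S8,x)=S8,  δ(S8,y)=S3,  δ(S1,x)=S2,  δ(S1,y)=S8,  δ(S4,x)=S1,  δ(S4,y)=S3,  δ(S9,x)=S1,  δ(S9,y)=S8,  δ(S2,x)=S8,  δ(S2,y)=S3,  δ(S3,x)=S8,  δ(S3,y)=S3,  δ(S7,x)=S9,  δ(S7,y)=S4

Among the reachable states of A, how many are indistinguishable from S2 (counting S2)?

First remove the unreachable states {S0,S7,S9}; 7 states remain.
P0 = {S5} | {S1,S2,S3,S4,S6,S8}.
Split {S1,S2,S3,S4,S6,S8} by δ(·,x) → {S1,S2,S3,S4,S8} and {S6}.
Stable partition: {S5} | {S1,S2,S3,S4,S8} | {S6} — 3 equivalence classes.
The equivalence class containing S2 is {S1,S2,S3,S4,S8}, of size 5.

5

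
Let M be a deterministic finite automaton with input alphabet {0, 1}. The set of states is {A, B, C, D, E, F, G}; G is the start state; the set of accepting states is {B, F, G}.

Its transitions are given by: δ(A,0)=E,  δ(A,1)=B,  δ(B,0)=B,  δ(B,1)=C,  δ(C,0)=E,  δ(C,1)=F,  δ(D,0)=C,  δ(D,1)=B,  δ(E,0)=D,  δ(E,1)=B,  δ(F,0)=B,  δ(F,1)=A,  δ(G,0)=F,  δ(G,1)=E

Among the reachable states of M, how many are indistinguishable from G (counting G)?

3

Every state is reachable, so we keep all 7.
Initial partition by acceptance: {B,F,G} | {A,C,D,E}.
Stable partition: {B,F,G} | {A,C,D,E} — 2 equivalence classes.
State G belongs to the block {B,F,G}, which has 3 states.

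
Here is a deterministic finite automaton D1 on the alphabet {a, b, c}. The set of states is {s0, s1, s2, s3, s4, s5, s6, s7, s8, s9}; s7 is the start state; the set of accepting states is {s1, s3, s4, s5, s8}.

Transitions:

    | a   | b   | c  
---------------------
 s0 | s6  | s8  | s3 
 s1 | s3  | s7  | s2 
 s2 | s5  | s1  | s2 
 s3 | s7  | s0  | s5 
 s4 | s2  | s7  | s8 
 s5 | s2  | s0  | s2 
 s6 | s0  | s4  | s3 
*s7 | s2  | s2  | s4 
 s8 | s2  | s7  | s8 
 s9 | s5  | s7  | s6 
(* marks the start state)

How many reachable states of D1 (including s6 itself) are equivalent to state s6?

2

Reachable states from the start: {s0,s1,s2,s3,s4,s5,s6,s7,s8}. Unreachable: {s9} — drop them.
Start with accepting vs non-accepting: {s1,s3,s4,s5,s8} | {s0,s2,s6,s7}.
On input a, block {s1,s3,s4,s5,s8} splits into {s3,s4,s5,s8} and {s1}.
Split {s3,s4,s5,s8} by δ(·,c) → {s3,s4,s8} and {s5}.
Split {s3,s4,s8} by δ(·,c) → {s4,s8} and {s3}.
Refine {s0,s2,s6,s7} on symbol a: members go to different blocks, giving {s0,s6,s7} and {s2}.
Refine {s0,s6,s7} on symbol a: members go to different blocks, giving {s0,s6} and {s7}.
No further refinement is possible. Final partition (7 blocks): {s4,s8} | {s0,s6} | {s1} | {s5} | {s3} | {s2} | {s7}.
The equivalence class containing s6 is {s0,s6}, of size 2.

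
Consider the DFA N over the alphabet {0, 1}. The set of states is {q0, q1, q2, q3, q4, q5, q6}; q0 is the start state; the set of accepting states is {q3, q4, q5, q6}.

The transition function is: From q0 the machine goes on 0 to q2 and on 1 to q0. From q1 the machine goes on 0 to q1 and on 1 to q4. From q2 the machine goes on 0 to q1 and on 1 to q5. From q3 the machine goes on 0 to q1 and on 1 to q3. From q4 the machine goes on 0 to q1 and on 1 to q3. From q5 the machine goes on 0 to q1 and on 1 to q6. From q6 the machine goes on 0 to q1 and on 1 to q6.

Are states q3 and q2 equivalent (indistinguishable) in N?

No

Every state is reachable, so we keep all 7.
Initial partition by acceptance: {q3,q4,q5,q6} | {q0,q1,q2}.
Refine {q0,q1,q2} on symbol 1: members go to different blocks, giving {q1,q2} and {q0}.
Stable partition: {q3,q4,q5,q6} | {q1,q2} | {q0} — 3 equivalence classes.
q3 and q2 end up in different blocks, so they are distinguishable. For instance, the string 'ε' is accepted from only q3.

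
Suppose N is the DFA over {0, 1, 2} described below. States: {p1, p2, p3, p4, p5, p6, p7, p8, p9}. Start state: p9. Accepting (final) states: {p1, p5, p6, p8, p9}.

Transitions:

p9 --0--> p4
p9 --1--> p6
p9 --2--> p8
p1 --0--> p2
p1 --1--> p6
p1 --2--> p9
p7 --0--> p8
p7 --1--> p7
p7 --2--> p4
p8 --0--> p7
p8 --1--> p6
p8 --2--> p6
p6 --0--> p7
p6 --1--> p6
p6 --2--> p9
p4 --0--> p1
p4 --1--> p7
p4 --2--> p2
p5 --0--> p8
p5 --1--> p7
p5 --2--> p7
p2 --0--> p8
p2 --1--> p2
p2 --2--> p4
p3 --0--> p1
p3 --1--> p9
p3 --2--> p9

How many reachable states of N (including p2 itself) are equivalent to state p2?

3

States {p3,p5} cannot be reached from the start state, so discard them.
P0 = {p1,p6,p8,p9} | {p2,p4,p7}.
No further refinement is possible. Final partition (2 blocks): {p1,p6,p8,p9} | {p2,p4,p7}.
State p2 belongs to the block {p2,p4,p7}, which has 3 states.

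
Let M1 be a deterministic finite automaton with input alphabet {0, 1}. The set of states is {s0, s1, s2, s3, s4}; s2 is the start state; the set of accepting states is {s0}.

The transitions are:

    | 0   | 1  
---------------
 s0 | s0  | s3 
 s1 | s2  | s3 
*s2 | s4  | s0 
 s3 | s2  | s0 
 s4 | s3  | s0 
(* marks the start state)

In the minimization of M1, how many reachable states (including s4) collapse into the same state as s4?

3

Reachable states from the start: {s0,s2,s3,s4}. Unreachable: {s1} — drop them.
Start with accepting vs non-accepting: {s0} | {s2,s3,s4}.
Stable partition: {s0} | {s2,s3,s4} — 2 equivalence classes.
State s4 belongs to the block {s2,s3,s4}, which has 3 states.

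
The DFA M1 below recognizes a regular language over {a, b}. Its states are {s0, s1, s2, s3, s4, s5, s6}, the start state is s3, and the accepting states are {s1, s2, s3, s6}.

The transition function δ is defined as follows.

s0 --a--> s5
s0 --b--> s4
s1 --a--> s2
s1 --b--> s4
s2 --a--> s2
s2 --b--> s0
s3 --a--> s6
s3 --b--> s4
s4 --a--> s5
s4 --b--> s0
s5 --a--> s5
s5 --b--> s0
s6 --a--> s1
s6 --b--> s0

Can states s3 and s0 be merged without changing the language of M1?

No

Initial partition by acceptance: {s1,s2,s3,s6} | {s0,s4,s5}.
Stable partition: {s1,s2,s3,s6} | {s0,s4,s5} — 2 equivalence classes.
s3 and s0 end up in different blocks, so they are distinguishable. For instance, the string 'ε' is accepted from only s3.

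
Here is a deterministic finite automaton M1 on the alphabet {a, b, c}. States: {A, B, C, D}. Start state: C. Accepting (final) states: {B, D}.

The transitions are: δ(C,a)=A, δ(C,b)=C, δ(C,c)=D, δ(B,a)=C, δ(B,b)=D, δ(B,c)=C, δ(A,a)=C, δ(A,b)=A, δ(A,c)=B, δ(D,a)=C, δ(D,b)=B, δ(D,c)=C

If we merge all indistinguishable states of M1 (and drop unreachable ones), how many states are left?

2

Every state is reachable, so we keep all 4.
Start with accepting vs non-accepting: {B,D} | {A,C}.
Stable partition: {B,D} | {A,C} — 2 equivalence classes.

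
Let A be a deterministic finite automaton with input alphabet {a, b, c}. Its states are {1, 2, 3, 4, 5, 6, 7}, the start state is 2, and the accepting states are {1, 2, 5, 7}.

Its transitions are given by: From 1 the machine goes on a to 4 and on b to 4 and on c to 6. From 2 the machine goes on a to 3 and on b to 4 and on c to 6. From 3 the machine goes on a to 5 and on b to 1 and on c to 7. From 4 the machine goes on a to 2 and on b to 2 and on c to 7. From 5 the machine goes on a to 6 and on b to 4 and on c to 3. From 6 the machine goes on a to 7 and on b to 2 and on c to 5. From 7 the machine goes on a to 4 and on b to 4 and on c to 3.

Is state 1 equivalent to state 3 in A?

All states are reachable from the start state.
Initial partition by acceptance: {1,2,5,7} | {3,4,6}.
Stable partition: {1,2,5,7} | {3,4,6} — 2 equivalence classes.
1 and 3 end up in different blocks, so they are distinguishable. For instance, the string 'ε' is accepted from only 1.

No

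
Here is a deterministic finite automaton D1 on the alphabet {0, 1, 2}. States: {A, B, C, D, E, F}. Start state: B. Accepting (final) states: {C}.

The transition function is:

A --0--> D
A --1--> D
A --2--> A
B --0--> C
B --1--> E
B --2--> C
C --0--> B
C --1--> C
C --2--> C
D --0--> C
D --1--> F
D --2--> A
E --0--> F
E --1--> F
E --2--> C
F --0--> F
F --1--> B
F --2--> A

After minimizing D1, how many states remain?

Initial partition by acceptance: {C} | {A,B,D,E,F}.
Split {A,B,D,E,F} by δ(·,0) → {A,E,F} and {B,D}.
Refine {A,E,F} on symbol 0: members go to different blocks, giving {E,F} and {A}.
Refine {E,F} on symbol 1: members go to different blocks, giving {E} and {F}.
Split {B,D} by δ(·,1) → {B} and {D}.
The partition is now stable with 6 blocks: {C} | {E} | {B} | {A} | {F} | {D}.

6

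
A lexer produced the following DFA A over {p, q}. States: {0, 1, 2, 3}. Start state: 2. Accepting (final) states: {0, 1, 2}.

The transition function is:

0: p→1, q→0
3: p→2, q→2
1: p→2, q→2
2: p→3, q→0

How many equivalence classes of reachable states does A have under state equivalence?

Initial partition by acceptance: {0,1,2} | {3}.
Split {0,1,2} by δ(·,p) → {0,1} and {2}.
Refine {0,1} on symbol p: members go to different blocks, giving {0} and {1}.
No further refinement is possible. Final partition (4 blocks): {0} | {3} | {2} | {1}.

4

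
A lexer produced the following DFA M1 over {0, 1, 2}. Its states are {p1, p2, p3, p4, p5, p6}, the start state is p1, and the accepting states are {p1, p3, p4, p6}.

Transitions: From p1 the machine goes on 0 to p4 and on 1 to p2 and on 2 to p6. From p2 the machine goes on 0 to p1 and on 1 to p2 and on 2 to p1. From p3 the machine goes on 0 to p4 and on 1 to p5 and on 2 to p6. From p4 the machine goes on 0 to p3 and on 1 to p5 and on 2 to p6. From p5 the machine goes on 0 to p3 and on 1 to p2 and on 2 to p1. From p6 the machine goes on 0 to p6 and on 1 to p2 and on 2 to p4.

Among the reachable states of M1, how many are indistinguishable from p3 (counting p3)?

4

Every state is reachable, so we keep all 6.
Initial partition by acceptance: {p1,p3,p4,p6} | {p2,p5}.
The partition is now stable with 2 blocks: {p1,p3,p4,p6} | {p2,p5}.
The equivalence class containing p3 is {p1,p3,p4,p6}, of size 4.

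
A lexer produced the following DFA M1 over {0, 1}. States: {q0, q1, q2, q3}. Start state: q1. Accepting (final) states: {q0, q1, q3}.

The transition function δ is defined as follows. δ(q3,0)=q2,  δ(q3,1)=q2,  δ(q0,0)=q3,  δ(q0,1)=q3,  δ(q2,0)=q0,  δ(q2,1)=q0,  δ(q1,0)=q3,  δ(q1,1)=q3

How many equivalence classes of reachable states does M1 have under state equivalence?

3

All states are reachable from the start state.
Start with accepting vs non-accepting: {q0,q1,q3} | {q2}.
Refine {q0,q1,q3} on symbol 0: members go to different blocks, giving {q0,q1} and {q3}.
No further refinement is possible. Final partition (3 blocks): {q0,q1} | {q2} | {q3}.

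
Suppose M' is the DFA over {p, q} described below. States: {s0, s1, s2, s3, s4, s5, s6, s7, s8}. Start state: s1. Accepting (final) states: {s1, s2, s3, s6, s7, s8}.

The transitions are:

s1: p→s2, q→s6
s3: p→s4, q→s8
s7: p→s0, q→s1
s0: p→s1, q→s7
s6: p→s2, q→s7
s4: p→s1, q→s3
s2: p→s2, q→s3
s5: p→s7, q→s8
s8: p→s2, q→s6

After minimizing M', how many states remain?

Reachable states from the start: {s0,s1,s2,s3,s4,s6,s7,s8}. Unreachable: {s5} — drop them.
P0 = {s1,s2,s3,s6,s7,s8} | {s0,s4}.
Refine {s1,s2,s3,s6,s7,s8} on symbol p: members go to different blocks, giving {s1,s2,s6,s8} and {s3,s7}.
Split {s1,s2,s6,s8} by δ(·,q) → {s1,s8} and {s2,s6}.
The partition is now stable with 4 blocks: {s1,s8} | {s0,s4} | {s3,s7} | {s2,s6}.

4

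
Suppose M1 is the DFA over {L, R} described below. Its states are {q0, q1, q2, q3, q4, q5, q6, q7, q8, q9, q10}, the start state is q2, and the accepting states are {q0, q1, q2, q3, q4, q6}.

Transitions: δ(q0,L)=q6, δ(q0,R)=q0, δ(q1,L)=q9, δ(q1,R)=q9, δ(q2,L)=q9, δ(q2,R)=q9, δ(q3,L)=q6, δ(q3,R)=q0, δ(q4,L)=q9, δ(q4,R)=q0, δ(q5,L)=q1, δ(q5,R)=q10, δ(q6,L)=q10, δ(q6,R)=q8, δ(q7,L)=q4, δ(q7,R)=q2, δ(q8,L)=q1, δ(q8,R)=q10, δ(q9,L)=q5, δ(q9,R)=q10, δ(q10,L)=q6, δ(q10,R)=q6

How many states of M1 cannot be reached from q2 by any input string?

4

No path from q2 leads to q0, q3, q4, q7; the other 7 states are all reachable.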